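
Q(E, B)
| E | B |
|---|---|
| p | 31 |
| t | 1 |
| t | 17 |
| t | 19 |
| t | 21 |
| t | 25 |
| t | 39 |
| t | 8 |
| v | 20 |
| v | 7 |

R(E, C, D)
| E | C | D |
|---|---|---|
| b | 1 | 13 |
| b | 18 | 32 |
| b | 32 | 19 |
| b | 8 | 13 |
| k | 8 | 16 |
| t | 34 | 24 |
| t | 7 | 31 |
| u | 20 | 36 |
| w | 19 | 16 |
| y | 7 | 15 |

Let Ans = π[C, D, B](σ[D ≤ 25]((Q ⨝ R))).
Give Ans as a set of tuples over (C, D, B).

Q ⋈ R (natural join on E): {(t, 1, 34, 24), (t, 1, 7, 31), (t, 17, 34, 24), (t, 17, 7, 31), (t, 19, 34, 24), (t, 19, 7, 31), (t, 21, 34, 24), (t, 21, 7, 31), (t, 25, 34, 24), (t, 25, 7, 31), (t, 39, 34, 24), (t, 39, 7, 31), (t, 8, 34, 24), (t, 8, 7, 31)}
Apply σ_{D ≤ 25}; surviving tuples: {(t, 1, 34, 24), (t, 17, 34, 24), (t, 19, 34, 24), (t, 21, 34, 24), (t, 25, 34, 24), (t, 39, 34, 24), (t, 8, 34, 24)}
π_{C, D, B} gives {(34, 24, 1), (34, 24, 17), (34, 24, 19), (34, 24, 21), (34, 24, 25), (34, 24, 39), (34, 24, 8)}.

{(34, 24, 1), (34, 24, 17), (34, 24, 19), (34, 24, 21), (34, 24, 25), (34, 24, 39), (34, 24, 8)}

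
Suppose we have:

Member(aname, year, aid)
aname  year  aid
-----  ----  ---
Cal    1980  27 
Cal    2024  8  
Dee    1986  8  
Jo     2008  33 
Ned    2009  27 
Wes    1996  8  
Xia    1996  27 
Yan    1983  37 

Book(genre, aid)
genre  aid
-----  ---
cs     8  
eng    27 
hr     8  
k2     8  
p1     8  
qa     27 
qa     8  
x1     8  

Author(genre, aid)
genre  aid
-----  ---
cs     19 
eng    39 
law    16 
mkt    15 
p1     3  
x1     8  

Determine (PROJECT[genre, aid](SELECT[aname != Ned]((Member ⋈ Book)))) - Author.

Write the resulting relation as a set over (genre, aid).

Member ⋈ Book (natural join on aid): {(Cal, 1980, 27, eng), (Cal, 1980, 27, qa), (Cal, 2024, 8, cs), (Cal, 2024, 8, hr), (Cal, 2024, 8, k2), (Cal, 2024, 8, p1), (Cal, 2024, 8, qa), (Cal, 2024, 8, x1), (Dee, 1986, 8, cs), (Dee, 1986, 8, hr), (Dee, 1986, 8, k2), (Dee, 1986, 8, p1), (Dee, 1986, 8, qa), (Dee, 1986, 8, x1), (Ned, 2009, 27, eng), (Ned, 2009, 27, qa), (Wes, 1996, 8, cs), (Wes, 1996, 8, hr), (Wes, 1996, 8, k2), (Wes, 1996, 8, p1), (Wes, 1996, 8, qa), (Wes, 1996, 8, x1), (Xia, 1996, 27, eng), (Xia, 1996, 27, qa)}
σ[aname != Ned]: keep tuples satisfying aname != Ned → {(Cal, 1980, 27, eng), (Cal, 1980, 27, qa), (Cal, 2024, 8, cs), (Cal, 2024, 8, hr), (Cal, 2024, 8, k2), (Cal, 2024, 8, p1), (Cal, 2024, 8, qa), (Cal, 2024, 8, x1), (Dee, 1986, 8, cs), (Dee, 1986, 8, hr), (Dee, 1986, 8, k2), (Dee, 1986, 8, p1), (Dee, 1986, 8, qa), (Dee, 1986, 8, x1), (Wes, 1996, 8, cs), (Wes, 1996, 8, hr), (Wes, 1996, 8, k2), (Wes, 1996, 8, p1), (Wes, 1996, 8, qa), (Wes, 1996, 8, x1), (Xia, 1996, 27, eng), (Xia, 1996, 27, qa)}
π[genre, aid]: project onto (genre, aid) (14 duplicate(s) eliminated) → {(cs, 8), (eng, 27), (hr, 8), (k2, 8), (p1, 8), (qa, 27), (qa, 8), (x1, 8)}
Set difference of the two operands is {(cs, 8), (eng, 27), (hr, 8), (k2, 8), (p1, 8), (qa, 27), (qa, 8)}.

{(cs, 8), (eng, 27), (hr, 8), (k2, 8), (p1, 8), (qa, 27), (qa, 8)}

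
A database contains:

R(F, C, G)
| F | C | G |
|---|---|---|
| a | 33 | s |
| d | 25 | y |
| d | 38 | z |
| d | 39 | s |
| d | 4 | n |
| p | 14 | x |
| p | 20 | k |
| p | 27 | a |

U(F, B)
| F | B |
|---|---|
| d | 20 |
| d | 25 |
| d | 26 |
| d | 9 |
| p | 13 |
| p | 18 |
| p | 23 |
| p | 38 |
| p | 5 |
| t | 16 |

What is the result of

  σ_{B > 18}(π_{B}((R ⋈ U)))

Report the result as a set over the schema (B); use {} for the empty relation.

Natural join on F: {(d, 25, y, 20), (d, 25, y, 25), (d, 25, y, 26), (d, 25, y, 9), (d, 38, z, 20), (d, 38, z, 25), (d, 38, z, 26), (d, 38, z, 9), (d, 39, s, 20), (d, 39, s, 25), (d, 39, s, 26), (d, 39, s, 9), (d, 4, n, 20), (d, 4, n, 25), (d, 4, n, 26), (d, 4, n, 9), (p, 14, x, 13), (p, 14, x, 18), (p, 14, x, 23), (p, 14, x, 38), (p, 14, x, 5), (p, 20, k, 13), (p, 20, k, 18), (p, 20, k, 23), (p, 20, k, 38), (p, 20, k, 5), (p, 27, a, 13), (p, 27, a, 18), (p, 27, a, 23), (p, 27, a, 38), (p, 27, a, 5)}
π_{B} gives {13, 18, 20, 23, 25, 26, 38, 5, 9} (22 duplicate(s) eliminated).
Selection B > 18: {20, 23, 25, 26, 38}

{20, 23, 25, 26, 38}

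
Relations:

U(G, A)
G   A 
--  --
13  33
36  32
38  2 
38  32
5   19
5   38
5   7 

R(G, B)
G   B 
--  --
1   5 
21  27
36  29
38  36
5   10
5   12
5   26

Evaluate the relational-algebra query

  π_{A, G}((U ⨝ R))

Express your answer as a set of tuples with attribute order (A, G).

Natural join on G: {(36, 32, 29), (38, 2, 36), (38, 32, 36), (5, 19, 10), (5, 19, 12), (5, 19, 26), (5, 38, 10), (5, 38, 12), (5, 38, 26), (5, 7, 10), (5, 7, 12), (5, 7, 26)}
Keep only column(s) A, G (6 duplicate(s) eliminated): {(19, 5), (2, 38), (32, 36), (32, 38), (38, 5), (7, 5)}

{(19, 5), (2, 38), (32, 36), (32, 38), (38, 5), (7, 5)}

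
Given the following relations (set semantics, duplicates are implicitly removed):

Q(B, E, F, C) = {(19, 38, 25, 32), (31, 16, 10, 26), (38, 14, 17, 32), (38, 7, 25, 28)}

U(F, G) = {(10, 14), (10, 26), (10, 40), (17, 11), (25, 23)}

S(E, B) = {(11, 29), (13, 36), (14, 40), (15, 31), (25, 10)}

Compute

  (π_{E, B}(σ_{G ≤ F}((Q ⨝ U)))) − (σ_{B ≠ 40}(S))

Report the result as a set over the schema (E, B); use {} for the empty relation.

Joining Q and U on F yields {(19, 38, 25, 32, 23), (31, 16, 10, 26, 14), (31, 16, 10, 26, 26), (31, 16, 10, 26, 40), (38, 14, 17, 32, 11), (38, 7, 25, 28, 23)}.
Selection G ≤ F: {(19, 38, 25, 32, 23), (38, 14, 17, 32, 11), (38, 7, 25, 28, 23)}
Keep only column(s) E, B: {(14, 38), (38, 19), (7, 38)}
Selection B ≠ 40: {(11, 29), (13, 36), (15, 31), (25, 10)}
Set difference of the two operands is {(14, 38), (38, 19), (7, 38)}.

{(14, 38), (38, 19), (7, 38)}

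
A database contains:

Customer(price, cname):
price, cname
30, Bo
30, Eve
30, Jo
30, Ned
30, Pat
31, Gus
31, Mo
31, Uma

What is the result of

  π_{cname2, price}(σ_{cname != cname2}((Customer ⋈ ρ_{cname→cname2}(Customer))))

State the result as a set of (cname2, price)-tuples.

ρ[cname→cname2]: schema becomes (price, cname2); tuples unchanged.
Customer ⋈ ρ_{cname→cname2}(Customer) (natural join on price): {(30, Bo, Bo), (30, Bo, Eve), (30, Bo, Jo), (30, Bo, Ned), (30, Bo, Pat), (30, Eve, Bo), (30, Eve, Eve), (30, Eve, Jo), (30, Eve, Ned), (30, Eve, Pat), (30, Jo, Bo), (30, Jo, Eve), (30, Jo, Jo), (30, Jo, Ned), (30, Jo, Pat), (30, Ned, Bo), (30, Ned, Eve), (30, Ned, Jo), (30, Ned, Ned), (30, Ned, Pat), (30, Pat, Bo), (30, Pat, Eve), (30, Pat, Jo), (30, Pat, Ned), (30, Pat, Pat), (31, Gus, Gus), (31, Gus, Mo), (31, Gus, Uma), (31, Mo, Gus), (31, Mo, Mo), (31, Mo, Uma), (31, Uma, Gus), (31, Uma, Mo), (31, Uma, Uma)}
Filtering on cname != cname2 leaves {(30, Bo, Eve), (30, Bo, Jo), (30, Bo, Ned), (30, Bo, Pat), (30, Eve, Bo), (30, Eve, Jo), (30, Eve, Ned), (30, Eve, Pat), (30, Jo, Bo), (30, Jo, Eve), (30, Jo, Ned), (30, Jo, Pat), (30, Ned, Bo), (30, Ned, Eve), (30, Ned, Jo), (30, Ned, Pat), (30, Pat, Bo), (30, Pat, Eve), (30, Pat, Jo), (30, Pat, Ned), (31, Gus, Mo), (31, Gus, Uma), (31, Mo, Gus), (31, Mo, Uma), (31, Uma, Gus), (31, Uma, Mo)}.
π[cname2, price]: project onto (cname2, price) (18 duplicate(s) eliminated) → {(Bo, 30), (Eve, 30), (Gus, 31), (Jo, 30), (Mo, 31), (Ned, 30), (Pat, 30), (Uma, 31)}

{(Bo, 30), (Eve, 30), (Gus, 31), (Jo, 30), (Mo, 31), (Ned, 30), (Pat, 30), (Uma, 31)}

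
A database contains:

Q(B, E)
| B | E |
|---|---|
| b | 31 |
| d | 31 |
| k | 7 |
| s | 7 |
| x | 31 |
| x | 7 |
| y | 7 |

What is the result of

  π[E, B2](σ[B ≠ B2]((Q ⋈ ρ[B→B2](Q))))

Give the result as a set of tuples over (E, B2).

{(31, b), (31, d), (31, x), (7, k), (7, s), (7, x), (7, y)}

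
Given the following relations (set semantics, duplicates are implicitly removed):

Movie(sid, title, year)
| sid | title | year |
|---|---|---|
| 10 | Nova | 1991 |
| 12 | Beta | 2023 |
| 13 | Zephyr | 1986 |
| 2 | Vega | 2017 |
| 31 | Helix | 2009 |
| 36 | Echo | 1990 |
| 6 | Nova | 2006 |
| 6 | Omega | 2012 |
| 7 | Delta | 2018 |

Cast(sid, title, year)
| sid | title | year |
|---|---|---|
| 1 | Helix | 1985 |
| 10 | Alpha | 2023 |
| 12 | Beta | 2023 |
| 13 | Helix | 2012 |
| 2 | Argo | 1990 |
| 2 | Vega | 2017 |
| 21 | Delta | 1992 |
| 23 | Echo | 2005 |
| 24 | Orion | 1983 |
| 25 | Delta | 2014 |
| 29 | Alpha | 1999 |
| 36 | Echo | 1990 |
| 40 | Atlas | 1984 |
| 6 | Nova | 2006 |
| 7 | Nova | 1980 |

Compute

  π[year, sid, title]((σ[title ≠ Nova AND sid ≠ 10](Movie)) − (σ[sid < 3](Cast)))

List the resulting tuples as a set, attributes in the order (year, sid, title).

{(1986, 13, Zephyr), (1990, 36, Echo), (2009, 31, Helix), (2012, 6, Omega), (2018, 7, Delta), (2023, 12, Beta)}

Filtering on title ≠ Nova AND sid ≠ 10 leaves {(12, Beta, 2023), (13, Zephyr, 1986), (2, Vega, 2017), (31, Helix, 2009), (36, Echo, 1990), (6, Omega, 2012), (7, Delta, 2018)}.
Filtering on sid < 3 leaves {(1, Helix, 1985), (2, Argo, 1990), (2, Vega, 2017)}.
Taking the difference: {(12, Beta, 2023), (13, Zephyr, 1986), (31, Helix, 2009), (36, Echo, 1990), (6, Omega, 2012), (7, Delta, 2018)}
π_{year, sid, title} gives {(1986, 13, Zephyr), (1990, 36, Echo), (2009, 31, Helix), (2012, 6, Omega), (2018, 7, Delta), (2023, 12, Beta)}.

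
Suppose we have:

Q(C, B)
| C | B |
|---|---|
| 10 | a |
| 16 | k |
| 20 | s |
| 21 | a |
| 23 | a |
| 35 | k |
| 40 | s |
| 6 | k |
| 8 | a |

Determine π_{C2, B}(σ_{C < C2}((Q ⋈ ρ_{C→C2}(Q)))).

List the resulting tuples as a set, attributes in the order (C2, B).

ρ[C→C2]: schema becomes (C2, B); tuples unchanged.
Natural join on B: {(10, a, 10), (10, a, 21), (10, a, 23), (10, a, 8), (16, k, 16), (16, k, 35), (16, k, 6), (20, s, 20), (20, s, 40), (21, a, 10), (21, a, 21), (21, a, 23), (21, a, 8), (23, a, 10), (23, a, 21), (23, a, 23), (23, a, 8), (35, k, 16), (35, k, 35), (35, k, 6), (40, s, 20), (40, s, 40), (6, k, 16), (6, k, 35), (6, k, 6), (8, a, 10), (8, a, 21), (8, a, 23), (8, a, 8)}
Filtering on C < C2 leaves {(10, a, 21), (10, a, 23), (16, k, 35), (20, s, 40), (21, a, 23), (6, k, 16), (6, k, 35), (8, a, 10), (8, a, 21), (8, a, 23)}.
π[C2, B]: project onto (C2, B) (4 duplicate(s) eliminated) → {(10, a), (16, k), (21, a), (23, a), (35, k), (40, s)}

{(10, a), (16, k), (21, a), (23, a), (35, k), (40, s)}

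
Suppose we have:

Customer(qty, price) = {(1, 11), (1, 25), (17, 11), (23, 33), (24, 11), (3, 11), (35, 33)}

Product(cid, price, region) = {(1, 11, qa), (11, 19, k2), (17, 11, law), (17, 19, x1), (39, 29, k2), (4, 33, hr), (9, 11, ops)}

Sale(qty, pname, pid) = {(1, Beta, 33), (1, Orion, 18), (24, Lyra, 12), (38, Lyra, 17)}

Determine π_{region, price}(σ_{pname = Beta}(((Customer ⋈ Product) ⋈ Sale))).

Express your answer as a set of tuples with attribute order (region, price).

Joining Customer and Product on price yields {(1, 11, 1, qa), (1, 11, 17, law), (1, 11, 9, ops), (17, 11, 1, qa), (17, 11, 17, law), (17, 11, 9, ops), (23, 33, 4, hr), (24, 11, 1, qa), (24, 11, 17, law), (24, 11, 9, ops), (3, 11, 1, qa), (3, 11, 17, law), (3, 11, 9, ops), (35, 33, 4, hr)}.
Joining (Customer ⋈ Product) and Sale on qty yields {(1, 11, 1, qa, Beta, 33), (1, 11, 1, qa, Orion, 18), (1, 11, 17, law, Beta, 33), (1, 11, 17, law, Orion, 18), (1, 11, 9, ops, Beta, 33), (1, 11, 9, ops, Orion, 18), (24, 11, 1, qa, Lyra, 12), (24, 11, 17, law, Lyra, 12), (24, 11, 9, ops, Lyra, 12)}.
Selection pname = Beta: {(1, 11, 1, qa, Beta, 33), (1, 11, 17, law, Beta, 33), (1, 11, 9, ops, Beta, 33)}
π[region, price]: project onto (region, price) → {(law, 11), (ops, 11), (qa, 11)}

{(law, 11), (ops, 11), (qa, 11)}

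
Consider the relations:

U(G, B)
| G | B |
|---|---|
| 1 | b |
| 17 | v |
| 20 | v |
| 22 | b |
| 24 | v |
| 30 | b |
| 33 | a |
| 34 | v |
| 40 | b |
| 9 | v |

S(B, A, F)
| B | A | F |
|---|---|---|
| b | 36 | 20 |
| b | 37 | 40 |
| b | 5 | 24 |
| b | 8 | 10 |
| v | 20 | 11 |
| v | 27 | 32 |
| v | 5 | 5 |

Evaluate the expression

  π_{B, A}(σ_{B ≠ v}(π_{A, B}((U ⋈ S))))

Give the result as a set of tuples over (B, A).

Joining U and S on B yields {(1, b, 36, 20), (1, b, 37, 40), (1, b, 5, 24), (1, b, 8, 10), (17, v, 20, 11), (17, v, 27, 32), (17, v, 5, 5), (20, v, 20, 11), (20, v, 27, 32), (20, v, 5, 5), (22, b, 36, 20), (22, b, 37, 40), (22, b, 5, 24), (22, b, 8, 10), (24, v, 20, 11), (24, v, 27, 32), (24, v, 5, 5), (30, b, 36, 20), (30, b, 37, 40), (30, b, 5, 24), (30, b, 8, 10), (34, v, 20, 11), (34, v, 27, 32), (34, v, 5, 5), (40, b, 36, 20), (40, b, 37, 40), (40, b, 5, 24), (40, b, 8, 10), (9, v, 20, 11), (9, v, 27, 32), (9, v, 5, 5)}.
Keep only column(s) A, B (24 duplicate(s) eliminated): {(20, v), (27, v), (36, b), (37, b), (5, b), (5, v), (8, b)}
Filtering on B ≠ v leaves {(36, b), (37, b), (5, b), (8, b)}.
Keep only column(s) B, A: {(b, 36), (b, 37), (b, 5), (b, 8)}

{(b, 36), (b, 37), (b, 5), (b, 8)}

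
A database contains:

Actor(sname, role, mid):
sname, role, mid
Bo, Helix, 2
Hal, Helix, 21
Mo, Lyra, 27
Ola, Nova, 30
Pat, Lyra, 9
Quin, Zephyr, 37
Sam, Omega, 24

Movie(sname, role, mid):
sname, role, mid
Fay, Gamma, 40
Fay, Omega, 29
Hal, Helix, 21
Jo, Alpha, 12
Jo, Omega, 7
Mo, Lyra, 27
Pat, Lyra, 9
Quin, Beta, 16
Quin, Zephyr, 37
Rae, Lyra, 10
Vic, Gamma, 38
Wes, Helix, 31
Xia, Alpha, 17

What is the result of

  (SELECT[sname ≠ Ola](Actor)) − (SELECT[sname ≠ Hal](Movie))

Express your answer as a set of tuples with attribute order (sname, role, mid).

{(Bo, Helix, 2), (Hal, Helix, 21), (Sam, Omega, 24)}

Filtering on sname ≠ Ola leaves {(Bo, Helix, 2), (Hal, Helix, 21), (Mo, Lyra, 27), (Pat, Lyra, 9), (Quin, Zephyr, 37), (Sam, Omega, 24)}.
Filtering on sname ≠ Hal leaves {(Fay, Gamma, 40), (Fay, Omega, 29), (Jo, Alpha, 12), (Jo, Omega, 7), (Mo, Lyra, 27), (Pat, Lyra, 9), (Quin, Beta, 16), (Quin, Zephyr, 37), (Rae, Lyra, 10), (Vic, Gamma, 38), (Wes, Helix, 31), (Xia, Alpha, 17)}.
Difference: {(Bo, Helix, 2), (Hal, Helix, 21), (Mo, Lyra, 27), (Pat, Lyra, 9), (Quin, Zephyr, 37), (Sam, Omega, 24)} with {(Fay, Gamma, 40), (Fay, Omega, 29), (Jo, Alpha, 12), (Jo, Omega, 7), (Mo, Lyra, 27), (Pat, Lyra, 9), (Quin, Beta, 16), (Quin, Zephyr, 37), (Rae, Lyra, 10), (Vic, Gamma, 38), (Wes, Helix, 31), (Xia, Alpha, 17)} → {(Bo, Helix, 2), (Hal, Helix, 21), (Sam, Omega, 24)}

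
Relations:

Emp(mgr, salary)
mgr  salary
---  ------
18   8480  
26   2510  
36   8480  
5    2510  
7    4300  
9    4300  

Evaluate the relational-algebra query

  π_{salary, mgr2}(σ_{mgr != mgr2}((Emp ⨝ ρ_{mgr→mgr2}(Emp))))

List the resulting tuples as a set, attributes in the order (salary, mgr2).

{(2510, 26), (2510, 5), (4300, 7), (4300, 9), (8480, 18), (8480, 36)}

ρ[mgr→mgr2]: schema becomes (mgr2, salary); tuples unchanged.
Joining Emp and ρ_{mgr→mgr2}(Emp) on salary yields {(18, 8480, 18), (18, 8480, 36), (26, 2510, 26), (26, 2510, 5), (36, 8480, 18), (36, 8480, 36), (5, 2510, 26), (5, 2510, 5), (7, 4300, 7), (7, 4300, 9), (9, 4300, 7), (9, 4300, 9)}.
Selection mgr != mgr2: {(18, 8480, 36), (26, 2510, 5), (36, 8480, 18), (5, 2510, 26), (7, 4300, 9), (9, 4300, 7)}
Keep only column(s) salary, mgr2: {(2510, 26), (2510, 5), (4300, 7), (4300, 9), (8480, 18), (8480, 36)}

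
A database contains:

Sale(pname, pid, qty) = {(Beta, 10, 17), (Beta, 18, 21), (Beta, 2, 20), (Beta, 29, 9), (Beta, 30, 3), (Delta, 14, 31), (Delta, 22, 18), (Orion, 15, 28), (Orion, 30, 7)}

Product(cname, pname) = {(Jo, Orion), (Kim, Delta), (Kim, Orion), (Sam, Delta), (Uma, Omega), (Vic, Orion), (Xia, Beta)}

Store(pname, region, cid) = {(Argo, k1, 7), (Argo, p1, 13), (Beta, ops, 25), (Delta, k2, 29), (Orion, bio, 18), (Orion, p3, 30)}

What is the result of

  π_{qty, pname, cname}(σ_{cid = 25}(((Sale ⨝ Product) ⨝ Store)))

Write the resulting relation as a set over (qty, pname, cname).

{(17, Beta, Xia), (20, Beta, Xia), (21, Beta, Xia), (3, Beta, Xia), (9, Beta, Xia)}

Joining Sale and Product on pname yields {(Beta, 10, 17, Xia), (Beta, 18, 21, Xia), (Beta, 2, 20, Xia), (Beta, 29, 9, Xia), (Beta, 30, 3, Xia), (Delta, 14, 31, Kim), (Delta, 14, 31, Sam), (Delta, 22, 18, Kim), (Delta, 22, 18, Sam), (Orion, 15, 28, Jo), (Orion, 15, 28, Kim), (Orion, 15, 28, Vic), (Orion, 30, 7, Jo), (Orion, 30, 7, Kim), (Orion, 30, 7, Vic)}.
Joining (Sale ⨝ Product) and Store on pname yields {(Beta, 10, 17, Xia, ops, 25), (Beta, 18, 21, Xia, ops, 25), (Beta, 2, 20, Xia, ops, 25), (Beta, 29, 9, Xia, ops, 25), (Beta, 30, 3, Xia, ops, 25), (Delta, 14, 31, Kim, k2, 29), (Delta, 14, 31, Sam, k2, 29), (Delta, 22, 18, Kim, k2, 29), (Delta, 22, 18, Sam, k2, 29), (Orion, 15, 28, Jo, bio, 18), (Orion, 15, 28, Jo, p3, 30), (Orion, 15, 28, Kim, bio, 18), (Orion, 15, 28, Kim, p3, 30), (Orion, 15, 28, Vic, bio, 18), (Orion, 15, 28, Vic, p3, 30), (Orion, 30, 7, Jo, bio, 18), (Orion, 30, 7, Jo, p3, 30), (Orion, 30, 7, Kim, bio, 18), (Orion, 30, 7, Kim, p3, 30), (Orion, 30, 7, Vic, bio, 18), (Orion, 30, 7, Vic, p3, 30)}.
Filtering on cid = 25 leaves {(Beta, 10, 17, Xia, ops, 25), (Beta, 18, 21, Xia, ops, 25), (Beta, 2, 20, Xia, ops, 25), (Beta, 29, 9, Xia, ops, 25), (Beta, 30, 3, Xia, ops, 25)}.
π[qty, pname, cname]: project onto (qty, pname, cname) → {(17, Beta, Xia), (20, Beta, Xia), (21, Beta, Xia), (3, Beta, Xia), (9, Beta, Xia)}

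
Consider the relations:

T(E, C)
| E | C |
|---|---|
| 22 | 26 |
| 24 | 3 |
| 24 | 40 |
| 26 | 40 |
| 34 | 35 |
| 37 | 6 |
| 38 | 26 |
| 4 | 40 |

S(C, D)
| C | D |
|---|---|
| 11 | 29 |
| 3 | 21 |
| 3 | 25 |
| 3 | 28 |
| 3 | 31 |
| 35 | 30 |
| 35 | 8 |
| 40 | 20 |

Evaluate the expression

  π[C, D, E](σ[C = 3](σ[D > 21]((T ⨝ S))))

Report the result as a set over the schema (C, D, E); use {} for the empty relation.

Natural join on C: {(24, 3, 21), (24, 3, 25), (24, 3, 28), (24, 3, 31), (24, 40, 20), (26, 40, 20), (34, 35, 30), (34, 35, 8), (4, 40, 20)}
Apply σ_{D > 21}; surviving tuples: {(24, 3, 25), (24, 3, 28), (24, 3, 31), (34, 35, 30)}
Apply σ_{C = 3}; surviving tuples: {(24, 3, 25), (24, 3, 28), (24, 3, 31)}
Projecting to C, D, E: {(3, 25, 24), (3, 28, 24), (3, 31, 24)}

{(3, 25, 24), (3, 28, 24), (3, 31, 24)}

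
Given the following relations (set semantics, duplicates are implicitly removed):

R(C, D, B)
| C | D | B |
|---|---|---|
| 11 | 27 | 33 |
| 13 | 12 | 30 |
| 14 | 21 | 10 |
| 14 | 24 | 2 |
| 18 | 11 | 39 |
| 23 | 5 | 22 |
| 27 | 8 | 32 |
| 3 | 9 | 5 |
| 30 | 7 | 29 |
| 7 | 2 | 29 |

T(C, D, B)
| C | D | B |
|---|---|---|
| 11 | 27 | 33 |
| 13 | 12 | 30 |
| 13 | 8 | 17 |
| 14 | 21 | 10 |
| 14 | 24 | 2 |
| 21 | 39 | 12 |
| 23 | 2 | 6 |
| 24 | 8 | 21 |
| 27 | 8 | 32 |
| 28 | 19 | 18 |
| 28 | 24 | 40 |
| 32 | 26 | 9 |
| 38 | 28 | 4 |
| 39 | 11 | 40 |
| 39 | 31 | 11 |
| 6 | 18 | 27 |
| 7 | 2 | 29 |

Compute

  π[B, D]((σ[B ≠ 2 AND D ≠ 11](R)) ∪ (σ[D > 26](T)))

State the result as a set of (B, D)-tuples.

σ[B ≠ 2 AND D ≠ 11]: keep tuples satisfying B ≠ 2 AND D ≠ 11 → {(11, 27, 33), (13, 12, 30), (14, 21, 10), (23, 5, 22), (27, 8, 32), (3, 9, 5), (30, 7, 29), (7, 2, 29)}
σ[D > 26]: keep tuples satisfying D > 26 → {(11, 27, 33), (21, 39, 12), (38, 28, 4), (39, 31, 11)}
Taking the union: {(11, 27, 33), (13, 12, 30), (14, 21, 10), (21, 39, 12), (23, 5, 22), (27, 8, 32), (3, 9, 5), (30, 7, 29), (38, 28, 4), (39, 31, 11), (7, 2, 29)}
π[B, D]: project onto (B, D) → {(10, 21), (11, 31), (12, 39), (22, 5), (29, 2), (29, 7), (30, 12), (32, 8), (33, 27), (4, 28), (5, 9)}

{(10, 21), (11, 31), (12, 39), (22, 5), (29, 2), (29, 7), (30, 12), (32, 8), (33, 27), (4, 28), (5, 9)}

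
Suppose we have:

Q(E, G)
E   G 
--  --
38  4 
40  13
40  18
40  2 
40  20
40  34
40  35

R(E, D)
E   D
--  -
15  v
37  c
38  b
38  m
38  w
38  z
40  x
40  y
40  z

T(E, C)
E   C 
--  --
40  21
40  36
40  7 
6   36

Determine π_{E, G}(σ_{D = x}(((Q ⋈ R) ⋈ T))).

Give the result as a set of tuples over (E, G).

Joining Q and R on E yields {(38, 4, b), (38, 4, m), (38, 4, w), (38, 4, z), (40, 13, x), (40, 13, y), (40, 13, z), (40, 18, x), (40, 18, y), (40, 18, z), (40, 2, x), (40, 2, y), (40, 2, z), (40, 20, x), (40, 20, y), (40, 20, z), (40, 34, x), (40, 34, y), (40, 34, z), (40, 35, x), (40, 35, y), (40, 35, z)}.
Joining (Q ⋈ R) and T on E yields {(40, 13, x, 21), (40, 13, x, 36), (40, 13, x, 7), (40, 13, y, 21), (40, 13, y, 36), (40, 13, y, 7), (40, 13, z, 21), (40, 13, z, 36), (40, 13, z, 7), (40, 18, x, 21), (40, 18, x, 36), (40, 18, x, 7), (40, 18, y, 21), (40, 18, y, 36), (40, 18, y, 7), (40, 18, z, 21), (40, 18, z, 36), (40, 18, z, 7), (40, 2, x, 21), (40, 2, x, 36), (40, 2, x, 7), (40, 2, y, 21), (40, 2, y, 36), (40, 2, y, 7), (40, 2, z, 21), (40, 2, z, 36), (40, 2, z, 7), (40, 20, x, 21), (40, 20, x, 36), (40, 20, x, 7), (40, 20, y, 21), (40, 20, y, 36), (40, 20, y, 7), (40, 20, z, 21), (40, 20, z, 36), (40, 20, z, 7), (40, 34, x, 21), (40, 34, x, 36), (40, 34, x, 7), (40, 34, y, 21), (40, 34, y, 36), (40, 34, y, 7), (40, 34, z, 21), (40, 34, z, 36), (40, 34, z, 7), (40, 35, x, 21), (40, 35, x, 36), (40, 35, x, 7), (40, 35, y, 21), (40, 35, y, 36), (40, 35, y, 7), (40, 35, z, 21), (40, 35, z, 36), (40, 35, z, 7)}.
Selection D = x: {(40, 13, x, 21), (40, 13, x, 36), (40, 13, x, 7), (40, 18, x, 21), (40, 18, x, 36), (40, 18, x, 7), (40, 2, x, 21), (40, 2, x, 36), (40, 2, x, 7), (40, 20, x, 21), (40, 20, x, 36), (40, 20, x, 7), (40, 34, x, 21), (40, 34, x, 36), (40, 34, x, 7), (40, 35, x, 21), (40, 35, x, 36), (40, 35, x, 7)}
Projecting to E, G (12 duplicate(s) eliminated): {(40, 13), (40, 18), (40, 2), (40, 20), (40, 34), (40, 35)}

{(40, 13), (40, 18), (40, 2), (40, 20), (40, 34), (40, 35)}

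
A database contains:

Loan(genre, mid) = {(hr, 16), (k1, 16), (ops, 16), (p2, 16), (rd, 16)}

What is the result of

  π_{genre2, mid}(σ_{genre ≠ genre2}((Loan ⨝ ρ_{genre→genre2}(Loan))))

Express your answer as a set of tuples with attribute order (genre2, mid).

{(hr, 16), (k1, 16), (ops, 16), (p2, 16), (rd, 16)}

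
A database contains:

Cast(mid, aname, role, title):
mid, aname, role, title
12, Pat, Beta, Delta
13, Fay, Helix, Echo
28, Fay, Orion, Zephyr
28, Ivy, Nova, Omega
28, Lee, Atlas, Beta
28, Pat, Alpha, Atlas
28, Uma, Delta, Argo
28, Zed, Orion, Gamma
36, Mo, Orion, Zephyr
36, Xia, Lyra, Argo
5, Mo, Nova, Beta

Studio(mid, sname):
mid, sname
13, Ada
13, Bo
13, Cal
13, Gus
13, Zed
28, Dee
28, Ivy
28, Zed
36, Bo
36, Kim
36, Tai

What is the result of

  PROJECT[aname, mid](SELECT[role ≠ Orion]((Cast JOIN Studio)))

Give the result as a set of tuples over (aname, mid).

Cast ⋈ Studio (natural join on mid): {(13, Fay, Helix, Echo, Ada), (13, Fay, Helix, Echo, Bo), (13, Fay, Helix, Echo, Cal), (13, Fay, Helix, Echo, Gus), (13, Fay, Helix, Echo, Zed), (28, Fay, Orion, Zephyr, Dee), (28, Fay, Orion, Zephyr, Ivy), (28, Fay, Orion, Zephyr, Zed), (28, Ivy, Nova, Omega, Dee), (28, Ivy, Nova, Omega, Ivy), (28, Ivy, Nova, Omega, Zed), (28, Lee, Atlas, Beta, Dee), (28, Lee, Atlas, Beta, Ivy), (28, Lee, Atlas, Beta, Zed), (28, Pat, Alpha, Atlas, Dee), (28, Pat, Alpha, Atlas, Ivy), (28, Pat, Alpha, Atlas, Zed), (28, Uma, Delta, Argo, Dee), (28, Uma, Delta, Argo, Ivy), (28, Uma, Delta, Argo, Zed), (28, Zed, Orion, Gamma, Dee), (28, Zed, Orion, Gamma, Ivy), (28, Zed, Orion, Gamma, Zed), (36, Mo, Orion, Zephyr, Bo), (36, Mo, Orion, Zephyr, Kim), (36, Mo, Orion, Zephyr, Tai), (36, Xia, Lyra, Argo, Bo), (36, Xia, Lyra, Argo, Kim), (36, Xia, Lyra, Argo, Tai)}
σ[role ≠ Orion]: keep tuples satisfying role ≠ Orion → {(13, Fay, Helix, Echo, Ada), (13, Fay, Helix, Echo, Bo), (13, Fay, Helix, Echo, Cal), (13, Fay, Helix, Echo, Gus), (13, Fay, Helix, Echo, Zed), (28, Ivy, Nova, Omega, Dee), (28, Ivy, Nova, Omega, Ivy), (28, Ivy, Nova, Omega, Zed), (28, Lee, Atlas, Beta, Dee), (28, Lee, Atlas, Beta, Ivy), (28, Lee, Atlas, Beta, Zed), (28, Pat, Alpha, Atlas, Dee), (28, Pat, Alpha, Atlas, Ivy), (28, Pat, Alpha, Atlas, Zed), (28, Uma, Delta, Argo, Dee), (28, Uma, Delta, Argo, Ivy), (28, Uma, Delta, Argo, Zed), (36, Xia, Lyra, Argo, Bo), (36, Xia, Lyra, Argo, Kim), (36, Xia, Lyra, Argo, Tai)}
π[aname, mid]: project onto (aname, mid) (14 duplicate(s) eliminated) → {(Fay, 13), (Ivy, 28), (Lee, 28), (Pat, 28), (Uma, 28), (Xia, 36)}

{(Fay, 13), (Ivy, 28), (Lee, 28), (Pat, 28), (Uma, 28), (Xia, 36)}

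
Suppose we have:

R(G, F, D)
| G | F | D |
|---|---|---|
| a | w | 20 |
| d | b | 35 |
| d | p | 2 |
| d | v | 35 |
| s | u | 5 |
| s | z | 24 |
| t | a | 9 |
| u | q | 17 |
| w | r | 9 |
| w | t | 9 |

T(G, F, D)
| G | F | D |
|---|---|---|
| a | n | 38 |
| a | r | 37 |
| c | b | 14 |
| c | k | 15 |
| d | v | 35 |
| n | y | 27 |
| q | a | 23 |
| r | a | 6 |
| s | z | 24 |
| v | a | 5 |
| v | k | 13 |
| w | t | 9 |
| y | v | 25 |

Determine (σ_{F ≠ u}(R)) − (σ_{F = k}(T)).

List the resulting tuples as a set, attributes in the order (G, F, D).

Filtering on F ≠ u leaves {(a, w, 20), (d, b, 35), (d, p, 2), (d, v, 35), (s, z, 24), (t, a, 9), (u, q, 17), (w, r, 9), (w, t, 9)}.
Filtering on F = k leaves {(c, k, 15), (v, k, 13)}.
Set difference of the two operands is {(a, w, 20), (d, b, 35), (d, p, 2), (d, v, 35), (s, z, 24), (t, a, 9), (u, q, 17), (w, r, 9), (w, t, 9)}.

{(a, w, 20), (d, b, 35), (d, p, 2), (d, v, 35), (s, z, 24), (t, a, 9), (u, q, 17), (w, r, 9), (w, t, 9)}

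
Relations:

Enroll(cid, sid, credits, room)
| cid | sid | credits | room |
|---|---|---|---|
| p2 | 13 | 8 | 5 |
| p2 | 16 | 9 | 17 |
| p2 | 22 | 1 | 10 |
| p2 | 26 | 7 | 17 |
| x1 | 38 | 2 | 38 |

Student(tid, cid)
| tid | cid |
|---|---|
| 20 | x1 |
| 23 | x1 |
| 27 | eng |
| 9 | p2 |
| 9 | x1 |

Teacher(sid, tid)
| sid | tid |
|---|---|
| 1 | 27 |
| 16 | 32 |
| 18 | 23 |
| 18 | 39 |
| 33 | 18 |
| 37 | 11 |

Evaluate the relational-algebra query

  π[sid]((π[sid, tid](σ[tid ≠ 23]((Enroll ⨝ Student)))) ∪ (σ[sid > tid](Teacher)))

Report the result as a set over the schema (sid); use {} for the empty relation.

{13, 16, 22, 26, 33, 37, 38}

Enroll ⋈ Student (natural join on cid): {(p2, 13, 8, 5, 9), (p2, 16, 9, 17, 9), (p2, 22, 1, 10, 9), (p2, 26, 7, 17, 9), (x1, 38, 2, 38, 20), (x1, 38, 2, 38, 23), (x1, 38, 2, 38, 9)}
Selection tid ≠ 23: {(p2, 13, 8, 5, 9), (p2, 16, 9, 17, 9), (p2, 22, 1, 10, 9), (p2, 26, 7, 17, 9), (x1, 38, 2, 38, 20), (x1, 38, 2, 38, 9)}
π[sid, tid]: project onto (sid, tid) → {(13, 9), (16, 9), (22, 9), (26, 9), (38, 20), (38, 9)}
Selection sid > tid: {(33, 18), (37, 11)}
Union: {(13, 9), (16, 9), (22, 9), (26, 9), (38, 20), (38, 9)} with {(33, 18), (37, 11)} → {(13, 9), (16, 9), (22, 9), (26, 9), (33, 18), (37, 11), (38, 20), (38, 9)}
π[sid]: project onto (sid) (1 duplicate(s) eliminated) → {13, 16, 22, 26, 33, 37, 38}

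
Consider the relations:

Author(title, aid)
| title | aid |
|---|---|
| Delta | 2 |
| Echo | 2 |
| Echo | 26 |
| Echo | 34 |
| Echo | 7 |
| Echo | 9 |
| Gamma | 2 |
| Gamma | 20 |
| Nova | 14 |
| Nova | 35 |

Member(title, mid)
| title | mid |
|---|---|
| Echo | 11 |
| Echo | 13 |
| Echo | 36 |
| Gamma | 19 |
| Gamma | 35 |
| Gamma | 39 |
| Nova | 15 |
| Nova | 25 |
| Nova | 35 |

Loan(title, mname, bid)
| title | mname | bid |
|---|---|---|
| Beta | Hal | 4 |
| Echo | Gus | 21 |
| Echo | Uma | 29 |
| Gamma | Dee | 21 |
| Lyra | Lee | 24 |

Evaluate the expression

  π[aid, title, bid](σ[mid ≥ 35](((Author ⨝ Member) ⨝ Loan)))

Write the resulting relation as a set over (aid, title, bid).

Joining Author and Member on title yields {(Echo, 2, 11), (Echo, 2, 13), (Echo, 2, 36), (Echo, 26, 11), (Echo, 26, 13), (Echo, 26, 36), (Echo, 34, 11), (Echo, 34, 13), (Echo, 34, 36), (Echo, 7, 11), (Echo, 7, 13), (Echo, 7, 36), (Echo, 9, 11), (Echo, 9, 13), (Echo, 9, 36), (Gamma, 2, 19), (Gamma, 2, 35), (Gamma, 2, 39), (Gamma, 20, 19), (Gamma, 20, 35), (Gamma, 20, 39), (Nova, 14, 15), (Nova, 14, 25), (Nova, 14, 35), (Nova, 35, 15), (Nova, 35, 25), (Nova, 35, 35)}.
Joining (Author ⨝ Member) and Loan on title yields {(Echo, 2, 11, Gus, 21), (Echo, 2, 11, Uma, 29), (Echo, 2, 13, Gus, 21), (Echo, 2, 13, Uma, 29), (Echo, 2, 36, Gus, 21), (Echo, 2, 36, Uma, 29), (Echo, 26, 11, Gus, 21), (Echo, 26, 11, Uma, 29), (Echo, 26, 13, Gus, 21), (Echo, 26, 13, Uma, 29), (Echo, 26, 36, Gus, 21), (Echo, 26, 36, Uma, 29), (Echo, 34, 11, Gus, 21), (Echo, 34, 11, Uma, 29), (Echo, 34, 13, Gus, 21), (Echo, 34, 13, Uma, 29), (Echo, 34, 36, Gus, 21), (Echo, 34, 36, Uma, 29), (Echo, 7, 11, Gus, 21), (Echo, 7, 11, Uma, 29), (Echo, 7, 13, Gus, 21), (Echo, 7, 13, Uma, 29), (Echo, 7, 36, Gus, 21), (Echo, 7, 36, Uma, 29), (Echo, 9, 11, Gus, 21), (Echo, 9, 11, Uma, 29), (Echo, 9, 13, Gus, 21), (Echo, 9, 13, Uma, 29), (Echo, 9, 36, Gus, 21), (Echo, 9, 36, Uma, 29), (Gamma, 2, 19, Dee, 21), (Gamma, 2, 35, Dee, 21), (Gamma, 2, 39, Dee, 21), (Gamma, 20, 19, Dee, 21), (Gamma, 20, 35, Dee, 21), (Gamma, 20, 39, Dee, 21)}.
Apply σ_{mid ≥ 35}; surviving tuples: {(Echo, 2, 36, Gus, 21), (Echo, 2, 36, Uma, 29), (Echo, 26, 36, Gus, 21), (Echo, 26, 36, Uma, 29), (Echo, 34, 36, Gus, 21), (Echo, 34, 36, Uma, 29), (Echo, 7, 36, Gus, 21), (Echo, 7, 36, Uma, 29), (Echo, 9, 36, Gus, 21), (Echo, 9, 36, Uma, 29), (Gamma, 2, 35, Dee, 21), (Gamma, 2, 39, Dee, 21), (Gamma, 20, 35, Dee, 21), (Gamma, 20, 39, Dee, 21)}
π[aid, title, bid]: project onto (aid, title, bid) (2 duplicate(s) eliminated) → {(2, Echo, 21), (2, Echo, 29), (2, Gamma, 21), (20, Gamma, 21), (26, Echo, 21), (26, Echo, 29), (34, Echo, 21), (34, Echo, 29), (7, Echo, 21), (7, Echo, 29), (9, Echo, 21), (9, Echo, 29)}

{(2, Echo, 21), (2, Echo, 29), (2, Gamma, 21), (20, Gamma, 21), (26, Echo, 21), (26, Echo, 29), (34, Echo, 21), (34, Echo, 29), (7, Echo, 21), (7, Echo, 29), (9, Echo, 21), (9, Echo, 29)}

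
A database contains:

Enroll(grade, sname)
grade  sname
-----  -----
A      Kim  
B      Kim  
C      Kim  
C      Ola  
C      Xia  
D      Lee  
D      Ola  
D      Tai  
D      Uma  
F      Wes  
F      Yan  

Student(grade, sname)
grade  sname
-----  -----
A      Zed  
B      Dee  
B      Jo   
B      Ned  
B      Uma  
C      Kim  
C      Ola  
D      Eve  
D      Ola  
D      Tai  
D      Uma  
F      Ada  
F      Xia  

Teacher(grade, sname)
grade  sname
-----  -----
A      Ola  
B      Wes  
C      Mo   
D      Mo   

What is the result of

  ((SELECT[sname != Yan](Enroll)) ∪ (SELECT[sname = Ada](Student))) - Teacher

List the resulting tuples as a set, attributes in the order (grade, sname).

σ[sname != Yan]: keep tuples satisfying sname != Yan → {(A, Kim), (B, Kim), (C, Kim), (C, Ola), (C, Xia), (D, Lee), (D, Ola), (D, Tai), (D, Uma), (F, Wes)}
σ[sname = Ada]: keep tuples satisfying sname = Ada → {(F, Ada)}
Set union of the two operands is {(A, Kim), (B, Kim), (C, Kim), (C, Ola), (C, Xia), (D, Lee), (D, Ola), (D, Tai), (D, Uma), (F, Ada), (F, Wes)}.
Set difference of the two operands is {(A, Kim), (B, Kim), (C, Kim), (C, Ola), (C, Xia), (D, Lee), (D, Ola), (D, Tai), (D, Uma), (F, Ada), (F, Wes)}.

{(A, Kim), (B, Kim), (C, Kim), (C, Ola), (C, Xia), (D, Lee), (D, Ola), (D, Tai), (D, Uma), (F, Ada), (F, Wes)}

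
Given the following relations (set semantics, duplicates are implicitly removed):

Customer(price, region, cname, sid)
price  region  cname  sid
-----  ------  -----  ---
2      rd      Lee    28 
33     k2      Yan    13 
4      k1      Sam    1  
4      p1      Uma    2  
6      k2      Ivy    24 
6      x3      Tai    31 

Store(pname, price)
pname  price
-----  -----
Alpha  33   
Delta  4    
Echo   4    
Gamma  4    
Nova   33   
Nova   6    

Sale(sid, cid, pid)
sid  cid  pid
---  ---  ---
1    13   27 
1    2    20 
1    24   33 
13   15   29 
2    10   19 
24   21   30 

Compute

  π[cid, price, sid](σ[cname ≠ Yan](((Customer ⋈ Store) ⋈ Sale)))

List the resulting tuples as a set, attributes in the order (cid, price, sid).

{(10, 4, 2), (13, 4, 1), (2, 4, 1), (21, 6, 24), (24, 4, 1)}

Joining Customer and Store on price yields {(33, k2, Yan, 13, Alpha), (33, k2, Yan, 13, Nova), (4, k1, Sam, 1, Delta), (4, k1, Sam, 1, Echo), (4, k1, Sam, 1, Gamma), (4, p1, Uma, 2, Delta), (4, p1, Uma, 2, Echo), (4, p1, Uma, 2, Gamma), (6, k2, Ivy, 24, Nova), (6, x3, Tai, 31, Nova)}.
Joining (Customer ⋈ Store) and Sale on sid yields {(33, k2, Yan, 13, Alpha, 15, 29), (33, k2, Yan, 13, Nova, 15, 29), (4, k1, Sam, 1, Delta, 13, 27), (4, k1, Sam, 1, Delta, 2, 20), (4, k1, Sam, 1, Delta, 24, 33), (4, k1, Sam, 1, Echo, 13, 27), (4, k1, Sam, 1, Echo, 2, 20), (4, k1, Sam, 1, Echo, 24, 33), (4, k1, Sam, 1, Gamma, 13, 27), (4, k1, Sam, 1, Gamma, 2, 20), (4, k1, Sam, 1, Gamma, 24, 33), (4, p1, Uma, 2, Delta, 10, 19), (4, p1, Uma, 2, Echo, 10, 19), (4, p1, Uma, 2, Gamma, 10, 19), (6, k2, Ivy, 24, Nova, 21, 30)}.
σ[cname ≠ Yan]: keep tuples satisfying cname ≠ Yan → {(4, k1, Sam, 1, Delta, 13, 27), (4, k1, Sam, 1, Delta, 2, 20), (4, k1, Sam, 1, Delta, 24, 33), (4, k1, Sam, 1, Echo, 13, 27), (4, k1, Sam, 1, Echo, 2, 20), (4, k1, Sam, 1, Echo, 24, 33), (4, k1, Sam, 1, Gamma, 13, 27), (4, k1, Sam, 1, Gamma, 2, 20), (4, k1, Sam, 1, Gamma, 24, 33), (4, p1, Uma, 2, Delta, 10, 19), (4, p1, Uma, 2, Echo, 10, 19), (4, p1, Uma, 2, Gamma, 10, 19), (6, k2, Ivy, 24, Nova, 21, 30)}
Projecting to cid, price, sid (8 duplicate(s) eliminated): {(10, 4, 2), (13, 4, 1), (2, 4, 1), (21, 6, 24), (24, 4, 1)}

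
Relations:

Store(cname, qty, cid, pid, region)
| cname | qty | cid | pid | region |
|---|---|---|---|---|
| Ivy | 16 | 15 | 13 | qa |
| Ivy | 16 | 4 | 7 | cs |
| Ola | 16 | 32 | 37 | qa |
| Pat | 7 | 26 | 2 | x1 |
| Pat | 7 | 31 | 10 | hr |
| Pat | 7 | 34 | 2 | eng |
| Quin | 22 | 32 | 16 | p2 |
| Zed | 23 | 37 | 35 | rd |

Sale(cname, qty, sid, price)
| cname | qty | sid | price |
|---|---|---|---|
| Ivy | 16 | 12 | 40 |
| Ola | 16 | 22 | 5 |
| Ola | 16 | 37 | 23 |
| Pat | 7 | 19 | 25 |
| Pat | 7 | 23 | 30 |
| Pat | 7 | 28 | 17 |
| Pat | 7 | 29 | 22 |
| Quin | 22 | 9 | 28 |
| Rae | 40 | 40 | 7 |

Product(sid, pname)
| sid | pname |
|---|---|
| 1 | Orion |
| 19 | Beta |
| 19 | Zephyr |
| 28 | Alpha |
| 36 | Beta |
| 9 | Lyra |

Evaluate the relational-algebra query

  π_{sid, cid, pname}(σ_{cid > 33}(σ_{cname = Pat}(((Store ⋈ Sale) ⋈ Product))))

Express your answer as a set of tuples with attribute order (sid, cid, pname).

{(19, 34, Beta), (19, 34, Zephyr), (28, 34, Alpha)}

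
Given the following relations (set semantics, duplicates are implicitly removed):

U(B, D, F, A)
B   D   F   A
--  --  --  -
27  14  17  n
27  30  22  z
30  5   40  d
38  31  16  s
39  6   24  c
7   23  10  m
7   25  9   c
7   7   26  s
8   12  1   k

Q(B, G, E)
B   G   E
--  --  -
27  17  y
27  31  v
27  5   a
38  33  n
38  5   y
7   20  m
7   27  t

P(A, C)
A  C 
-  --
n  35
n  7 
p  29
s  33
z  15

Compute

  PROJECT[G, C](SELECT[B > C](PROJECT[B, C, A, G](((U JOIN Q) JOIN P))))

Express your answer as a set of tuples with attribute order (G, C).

{(17, 15), (17, 7), (31, 15), (31, 7), (33, 33), (5, 15), (5, 33), (5, 7)}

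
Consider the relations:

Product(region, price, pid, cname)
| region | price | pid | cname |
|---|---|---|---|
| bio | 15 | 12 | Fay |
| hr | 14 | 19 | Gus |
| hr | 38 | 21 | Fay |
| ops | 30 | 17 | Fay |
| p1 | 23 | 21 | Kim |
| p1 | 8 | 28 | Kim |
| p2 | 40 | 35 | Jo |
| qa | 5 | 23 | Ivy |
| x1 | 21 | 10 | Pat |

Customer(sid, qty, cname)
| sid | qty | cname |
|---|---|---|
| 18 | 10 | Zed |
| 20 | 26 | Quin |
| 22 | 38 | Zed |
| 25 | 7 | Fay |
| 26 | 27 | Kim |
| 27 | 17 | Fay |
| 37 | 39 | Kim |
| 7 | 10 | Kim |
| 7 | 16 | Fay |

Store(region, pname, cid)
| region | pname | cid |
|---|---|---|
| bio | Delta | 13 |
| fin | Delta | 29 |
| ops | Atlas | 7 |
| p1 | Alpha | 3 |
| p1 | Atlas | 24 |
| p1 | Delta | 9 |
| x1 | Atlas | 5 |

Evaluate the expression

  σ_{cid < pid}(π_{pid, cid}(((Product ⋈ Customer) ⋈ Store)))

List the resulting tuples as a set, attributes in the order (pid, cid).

{(17, 7), (21, 3), (21, 9), (28, 24), (28, 3), (28, 9)}

Product ⋈ Customer (natural join on cname): {(bio, 15, 12, Fay, 25, 7), (bio, 15, 12, Fay, 27, 17), (bio, 15, 12, Fay, 7, 16), (hr, 38, 21, Fay, 25, 7), (hr, 38, 21, Fay, 27, 17), (hr, 38, 21, Fay, 7, 16), (ops, 30, 17, Fay, 25, 7), (ops, 30, 17, Fay, 27, 17), (ops, 30, 17, Fay, 7, 16), (p1, 23, 21, Kim, 26, 27), (p1, 23, 21, Kim, 37, 39), (p1, 23, 21, Kim, 7, 10), (p1, 8, 28, Kim, 26, 27), (p1, 8, 28, Kim, 37, 39), (p1, 8, 28, Kim, 7, 10)}
(Product ⋈ Customer) ⋈ Store (natural join on region): {(bio, 15, 12, Fay, 25, 7, Delta, 13), (bio, 15, 12, Fay, 27, 17, Delta, 13), (bio, 15, 12, Fay, 7, 16, Delta, 13), (ops, 30, 17, Fay, 25, 7, Atlas, 7), (ops, 30, 17, Fay, 27, 17, Atlas, 7), (ops, 30, 17, Fay, 7, 16, Atlas, 7), (p1, 23, 21, Kim, 26, 27, Alpha, 3), (p1, 23, 21, Kim, 26, 27, Atlas, 24), (p1, 23, 21, Kim, 26, 27, Delta, 9), (p1, 23, 21, Kim, 37, 39, Alpha, 3), (p1, 23, 21, Kim, 37, 39, Atlas, 24), (p1, 23, 21, Kim, 37, 39, Delta, 9), (p1, 23, 21, Kim, 7, 10, Alpha, 3), (p1, 23, 21, Kim, 7, 10, Atlas, 24), (p1, 23, 21, Kim, 7, 10, Delta, 9), (p1, 8, 28, Kim, 26, 27, Alpha, 3), (p1, 8, 28, Kim, 26, 27, Atlas, 24), (p1, 8, 28, Kim, 26, 27, Delta, 9), (p1, 8, 28, Kim, 37, 39, Alpha, 3), (p1, 8, 28, Kim, 37, 39, Atlas, 24), (p1, 8, 28, Kim, 37, 39, Delta, 9), (p1, 8, 28, Kim, 7, 10, Alpha, 3), (p1, 8, 28, Kim, 7, 10, Atlas, 24), (p1, 8, 28, Kim, 7, 10, Delta, 9)}
Keep only column(s) pid, cid (16 duplicate(s) eliminated): {(12, 13), (17, 7), (21, 24), (21, 3), (21, 9), (28, 24), (28, 3), (28, 9)}
σ[cid < pid]: keep tuples satisfying cid < pid → {(17, 7), (21, 3), (21, 9), (28, 24), (28, 3), (28, 9)}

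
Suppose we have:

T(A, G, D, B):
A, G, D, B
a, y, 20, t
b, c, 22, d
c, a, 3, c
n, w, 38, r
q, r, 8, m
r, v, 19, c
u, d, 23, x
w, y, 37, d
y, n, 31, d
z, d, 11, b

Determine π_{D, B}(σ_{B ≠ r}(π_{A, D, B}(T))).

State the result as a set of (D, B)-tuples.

{(11, b), (19, c), (20, t), (22, d), (23, x), (3, c), (31, d), (37, d), (8, m)}

π[A, D, B]: project onto (A, D, B) → {(a, 20, t), (b, 22, d), (c, 3, c), (n, 38, r), (q, 8, m), (r, 19, c), (u, 23, x), (w, 37, d), (y, 31, d), (z, 11, b)}
Filtering on B ≠ r leaves {(a, 20, t), (b, 22, d), (c, 3, c), (q, 8, m), (r, 19, c), (u, 23, x), (w, 37, d), (y, 31, d), (z, 11, b)}.
π[D, B]: project onto (D, B) → {(11, b), (19, c), (20, t), (22, d), (23, x), (3, c), (31, d), (37, d), (8, m)}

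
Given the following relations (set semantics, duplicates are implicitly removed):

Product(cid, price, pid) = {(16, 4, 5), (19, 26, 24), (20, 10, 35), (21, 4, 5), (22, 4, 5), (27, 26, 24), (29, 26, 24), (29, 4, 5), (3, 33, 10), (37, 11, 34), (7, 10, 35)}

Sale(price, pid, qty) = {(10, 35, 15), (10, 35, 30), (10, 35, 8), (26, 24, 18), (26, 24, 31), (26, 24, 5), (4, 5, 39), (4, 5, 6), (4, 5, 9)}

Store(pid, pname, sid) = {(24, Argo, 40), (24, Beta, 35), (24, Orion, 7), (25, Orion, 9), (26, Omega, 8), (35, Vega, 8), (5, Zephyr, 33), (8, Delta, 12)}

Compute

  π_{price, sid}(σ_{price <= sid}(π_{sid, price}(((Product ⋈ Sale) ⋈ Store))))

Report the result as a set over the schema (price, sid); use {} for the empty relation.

{(26, 35), (26, 40), (4, 33)}

Joining Product and Sale on price, pid yields {(16, 4, 5, 39), (16, 4, 5, 6), (16, 4, 5, 9), (19, 26, 24, 18), (19, 26, 24, 31), (19, 26, 24, 5), (20, 10, 35, 15), (20, 10, 35, 30), (20, 10, 35, 8), (21, 4, 5, 39), (21, 4, 5, 6), (21, 4, 5, 9), (22, 4, 5, 39), (22, 4, 5, 6), (22, 4, 5, 9), (27, 26, 24, 18), (27, 26, 24, 31), (27, 26, 24, 5), (29, 26, 24, 18), (29, 26, 24, 31), (29, 26, 24, 5), (29, 4, 5, 39), (29, 4, 5, 6), (29, 4, 5, 9), (7, 10, 35, 15), (7, 10, 35, 30), (7, 10, 35, 8)}.
Joining (Product ⋈ Sale) and Store on pid yields {(16, 4, 5, 39, Zephyr, 33), (16, 4, 5, 6, Zephyr, 33), (16, 4, 5, 9, Zephyr, 33), (19, 26, 24, 18, Argo, 40), (19, 26, 24, 18, Beta, 35), (19, 26, 24, 18, Orion, 7), (19, 26, 24, 31, Argo, 40), (19, 26, 24, 31, Beta, 35), (19, 26, 24, 31, Orion, 7), (19, 26, 24, 5, Argo, 40), (19, 26, 24, 5, Beta, 35), (19, 26, 24, 5, Orion, 7), (20, 10, 35, 15, Vega, 8), (20, 10, 35, 30, Vega, 8), (20, 10, 35, 8, Vega, 8), (21, 4, 5, 39, Zephyr, 33), (21, 4, 5, 6, Zephyr, 33), (21, 4, 5, 9, Zephyr, 33), (22, 4, 5, 39, Zephyr, 33), (22, 4, 5, 6, Zephyr, 33), (22, 4, 5, 9, Zephyr, 33), (27, 26, 24, 18, Argo, 40), (27, 26, 24, 18, Beta, 35), (27, 26, 24, 18, Orion, 7), (27, 26, 24, 31, Argo, 40), (27, 26, 24, 31, Beta, 35), (27, 26, 24, 31, Orion, 7), (27, 26, 24, 5, Argo, 40), (27, 26, 24, 5, Beta, 35), (27, 26, 24, 5, Orion, 7), (29, 26, 24, 18, Argo, 40), (29, 26, 24, 18, Beta, 35), (29, 26, 24, 18, Orion, 7), (29, 26, 24, 31, Argo, 40), (29, 26, 24, 31, Beta, 35), (29, 26, 24, 31, Orion, 7), (29, 26, 24, 5, Argo, 40), (29, 26, 24, 5, Beta, 35), (29, 26, 24, 5, Orion, 7), (29, 4, 5, 39, Zephyr, 33), (29, 4, 5, 6, Zephyr, 33), (29, 4, 5, 9, Zephyr, 33), (7, 10, 35, 15, Vega, 8), (7, 10, 35, 30, Vega, 8), (7, 10, 35, 8, Vega, 8)}.
Keep only column(s) sid, price (40 duplicate(s) eliminated): {(33, 4), (35, 26), (40, 26), (7, 26), (8, 10)}
Selection price <= sid: {(33, 4), (35, 26), (40, 26)}
Keep only column(s) price, sid: {(26, 35), (26, 40), (4, 33)}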